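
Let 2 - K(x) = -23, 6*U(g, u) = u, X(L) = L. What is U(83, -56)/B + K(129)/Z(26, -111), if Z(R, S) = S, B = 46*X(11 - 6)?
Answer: -1131/4255 ≈ -0.26580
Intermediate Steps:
U(g, u) = u/6
K(x) = 25 (K(x) = 2 - 1*(-23) = 2 + 23 = 25)
B = 230 (B = 46*(11 - 6) = 46*5 = 230)
U(83, -56)/B + K(129)/Z(26, -111) = ((⅙)*(-56))/230 + 25/(-111) = -28/3*1/230 + 25*(-1/111) = -14/345 - 25/111 = -1131/4255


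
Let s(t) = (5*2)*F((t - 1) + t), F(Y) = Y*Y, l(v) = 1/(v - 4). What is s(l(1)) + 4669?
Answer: 42271/9 ≈ 4696.8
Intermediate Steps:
l(v) = 1/(-4 + v)
F(Y) = Y²
s(t) = 10*(-1 + 2*t)² (s(t) = (5*2)*((t - 1) + t)² = 10*((-1 + t) + t)² = 10*(-1 + 2*t)²)
s(l(1)) + 4669 = 10*(-1 + 2/(-4 + 1))² + 4669 = 10*(-1 + 2/(-3))² + 4669 = 10*(-1 + 2*(-⅓))² + 4669 = 10*(-1 - ⅔)² + 4669 = 10*(-5/3)² + 4669 = 10*(25/9) + 4669 = 250/9 + 4669 = 42271/9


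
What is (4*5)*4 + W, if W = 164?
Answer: 244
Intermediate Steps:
(4*5)*4 + W = (4*5)*4 + 164 = 20*4 + 164 = 80 + 164 = 244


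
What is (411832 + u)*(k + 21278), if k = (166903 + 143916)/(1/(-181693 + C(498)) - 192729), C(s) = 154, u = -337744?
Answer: 13788047582798615910/8746957483 ≈ 1.5763e+9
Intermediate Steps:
k = -56425770441/34987829932 (k = (166903 + 143916)/(1/(-181693 + 154) - 192729) = 310819/(1/(-181539) - 192729) = 310819/(-1/181539 - 192729) = 310819/(-34987829932/181539) = 310819*(-181539/34987829932) = -56425770441/34987829932 ≈ -1.6127)
(411832 + u)*(k + 21278) = (411832 - 337744)*(-56425770441/34987829932 + 21278) = 74088*(744414619522655/34987829932) = 13788047582798615910/8746957483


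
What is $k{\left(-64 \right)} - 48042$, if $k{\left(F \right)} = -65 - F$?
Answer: $-48043$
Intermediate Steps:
$k{\left(-64 \right)} - 48042 = \left(-65 - -64\right) - 48042 = \left(-65 + 64\right) - 48042 = -1 - 48042 = -48043$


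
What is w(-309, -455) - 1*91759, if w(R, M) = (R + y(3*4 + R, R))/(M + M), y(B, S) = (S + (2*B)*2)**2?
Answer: -1224877/13 ≈ -94221.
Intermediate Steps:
y(B, S) = (S + 4*B)**2
w(R, M) = (R + (48 + 5*R)**2)/(2*M) (w(R, M) = (R + (R + 4*(3*4 + R))**2)/(M + M) = (R + (R + 4*(12 + R))**2)/((2*M)) = (R + (R + (48 + 4*R))**2)*(1/(2*M)) = (R + (48 + 5*R)**2)*(1/(2*M)) = (R + (48 + 5*R)**2)/(2*M))
w(-309, -455) - 1*91759 = (1/2)*(-309 + (48 + 5*(-309))**2)/(-455) - 1*91759 = (1/2)*(-1/455)*(-309 + (48 - 1545)**2) - 91759 = (1/2)*(-1/455)*(-309 + (-1497)**2) - 91759 = (1/2)*(-1/455)*(-309 + 2241009) - 91759 = (1/2)*(-1/455)*2240700 - 91759 = -32010/13 - 91759 = -1224877/13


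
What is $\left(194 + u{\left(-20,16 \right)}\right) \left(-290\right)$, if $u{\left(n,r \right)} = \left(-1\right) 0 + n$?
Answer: $-50460$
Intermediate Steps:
$u{\left(n,r \right)} = n$ ($u{\left(n,r \right)} = 0 + n = n$)
$\left(194 + u{\left(-20,16 \right)}\right) \left(-290\right) = \left(194 - 20\right) \left(-290\right) = 174 \left(-290\right) = -50460$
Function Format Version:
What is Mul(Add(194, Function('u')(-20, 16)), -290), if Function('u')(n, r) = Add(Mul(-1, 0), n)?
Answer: -50460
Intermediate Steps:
Function('u')(n, r) = n (Function('u')(n, r) = Add(0, n) = n)
Mul(Add(194, Function('u')(-20, 16)), -290) = Mul(Add(194, -20), -290) = Mul(174, -290) = -50460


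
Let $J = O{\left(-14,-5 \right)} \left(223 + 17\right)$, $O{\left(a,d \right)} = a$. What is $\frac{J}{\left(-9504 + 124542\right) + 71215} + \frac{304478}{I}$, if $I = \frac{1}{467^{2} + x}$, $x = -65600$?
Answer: $\frac{8647642183081366}{186253} \approx 4.643 \cdot 10^{10}$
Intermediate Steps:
$I = \frac{1}{152489}$ ($I = \frac{1}{467^{2} - 65600} = \frac{1}{218089 - 65600} = \frac{1}{152489} \approx 6.5578 \cdot 10^{-6}$)
$J = -3360$ ($J = - 14 \left(223 + 17\right) = \left(-14\right) 240 = -3360$)
$\frac{J}{\left(-9504 + 124542\right) + 71215} + \frac{304478}{I} = - \frac{3360}{\left(-9504 + 124542\right) + 71215} + 304478 \frac{1}{\frac{1}{152489}} = - \frac{3360}{115038 + 71215} + 304478 \cdot 152489 = - \frac{3360}{186253} + 46429545742 = \frac{8647642183081366}{186253}$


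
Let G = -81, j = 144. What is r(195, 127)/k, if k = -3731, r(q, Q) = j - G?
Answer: -225/3731 ≈ -0.060306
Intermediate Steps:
r(q, Q) = 225 (r(q, Q) = 144 - 1*(-81) = 144 + 81 = 225)
r(195, 127)/k = 225/(-3731) = 225*(-1/3731) = -225/3731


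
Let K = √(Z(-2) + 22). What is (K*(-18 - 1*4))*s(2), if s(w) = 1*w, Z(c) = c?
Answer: -88*√5 ≈ -196.77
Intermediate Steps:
s(w) = w
K = 2*√5 (K = √(-2 + 22) = √20 = 2*√5 ≈ 4.4721)
(K*(-18 - 1*4))*s(2) = ((2*√5)*(-18 - 1*4))*2 = ((2*√5)*(-18 - 4))*2 = ((2*√5)*(-22))*2 = -44*√5*2 = -88*√5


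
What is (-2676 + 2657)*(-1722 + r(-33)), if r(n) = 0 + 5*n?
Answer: 35853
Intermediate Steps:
r(n) = 5*n
(-2676 + 2657)*(-1722 + r(-33)) = (-2676 + 2657)*(-1722 + 5*(-33)) = -19*(-1722 - 165) = -19*(-1887) = 35853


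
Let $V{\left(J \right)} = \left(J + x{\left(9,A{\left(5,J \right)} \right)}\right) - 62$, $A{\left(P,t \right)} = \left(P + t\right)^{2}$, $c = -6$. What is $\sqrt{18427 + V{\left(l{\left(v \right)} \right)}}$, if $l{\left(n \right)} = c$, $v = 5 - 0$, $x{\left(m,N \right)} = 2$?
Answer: $\sqrt{18361} \approx 135.5$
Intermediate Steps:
$v = 5$ ($v = 5 + 0 = 5$)
$l{\left(n \right)} = -6$
$V{\left(J \right)} = -60 + J$ ($V{\left(J \right)} = \left(J + 2\right) - 62 = \left(2 + J\right) - 62 = -60 + J$)
$\sqrt{18427 + V{\left(l{\left(v \right)} \right)}} = \sqrt{18427 - 66} = \sqrt{18361}$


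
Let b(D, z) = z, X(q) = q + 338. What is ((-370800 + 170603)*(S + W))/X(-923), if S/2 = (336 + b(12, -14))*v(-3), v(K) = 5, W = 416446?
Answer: 6462759554/45 ≈ 1.4362e+8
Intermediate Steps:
X(q) = 338 + q
S = 3220 (S = 2*((336 - 14)*5) = 2*(322*5) = 2*1610 = 3220)
((-370800 + 170603)*(S + W))/X(-923) = ((-370800 + 170603)*(3220 + 416446))/(338 - 923) = -200197*419666/(-585) = -84015874202*(-1/585) = 6462759554/45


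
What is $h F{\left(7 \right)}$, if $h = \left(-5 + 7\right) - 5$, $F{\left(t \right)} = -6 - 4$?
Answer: $30$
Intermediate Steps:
$F{\left(t \right)} = -10$
$h = -3$ ($h = 2 - 5 = -3$)
$h F{\left(7 \right)} = \left(-3\right) \left(-10\right) = 30$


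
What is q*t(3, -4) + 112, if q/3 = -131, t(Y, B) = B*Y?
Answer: 4828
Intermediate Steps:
q = -393 (q = 3*(-131) = -393)
q*t(3, -4) + 112 = -(-1572)*3 + 112 = -393*(-12) + 112 = 4716 + 112 = 4828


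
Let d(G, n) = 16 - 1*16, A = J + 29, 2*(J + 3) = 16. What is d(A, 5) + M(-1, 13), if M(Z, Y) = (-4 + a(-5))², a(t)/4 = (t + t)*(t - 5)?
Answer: 156816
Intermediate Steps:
J = 5 (J = -3 + (½)*16 = -3 + 8 = 5)
a(t) = 8*t*(-5 + t) (a(t) = 4*((t + t)*(t - 5)) = 4*((2*t)*(-5 + t)) = 4*(2*t*(-5 + t)) = 8*t*(-5 + t))
M(Z, Y) = 156816 (M(Z, Y) = (-4 + 8*(-5)*(-5 - 5))² = (-4 + 8*(-5)*(-10))² = (-4 + 400)² = 396² = 156816)
A = 34 (A = 5 + 29 = 34)
d(G, n) = 0 (d(G, n) = 16 - 16 = 0)
d(A, 5) + M(-1, 13) = 0 + 156816 = 156816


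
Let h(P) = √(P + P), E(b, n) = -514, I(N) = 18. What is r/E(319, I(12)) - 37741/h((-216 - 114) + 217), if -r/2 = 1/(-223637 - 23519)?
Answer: -1/63519092 + 37741*I*√226/226 ≈ -1.5743e-8 + 2510.5*I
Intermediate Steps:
r = 1/123578 (r = -2/(-223637 - 23519) = -2/(-247156) = -2*(-1/247156) = 1/123578 ≈ 8.0921e-6)
h(P) = √2*√P (h(P) = √(2*P) = √2*√P)
r/E(319, I(12)) - 37741/h((-216 - 114) + 217) = (1/123578)/(-514) - 37741*√2/(2*√((-216 - 114) + 217)) = (1/123578)*(-1/514) - 37741*√2/(2*√(-330 + 217)) = -1/63519092 - 37741*(-I*√226/226) = -1/63519092 - (-37741)*I*√226/226 = -1/63519092 + 37741*I*√226/226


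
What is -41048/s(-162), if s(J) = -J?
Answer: -20524/81 ≈ -253.38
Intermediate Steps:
-41048/s(-162) = -41048/((-1*(-162))) = -41048/162 = -1*20524/81 = -20524/81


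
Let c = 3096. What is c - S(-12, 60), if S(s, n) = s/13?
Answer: 40260/13 ≈ 3096.9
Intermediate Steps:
S(s, n) = s/13 (S(s, n) = s*(1/13) = s/13)
c - S(-12, 60) = 3096 - (-12)/13 = 3096 - 1*(-12/13) = 3096 + 12/13 = 40260/13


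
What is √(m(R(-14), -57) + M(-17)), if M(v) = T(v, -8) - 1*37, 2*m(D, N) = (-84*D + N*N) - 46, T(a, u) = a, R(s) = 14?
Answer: √3838/2 ≈ 30.976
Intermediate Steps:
m(D, N) = -23 + N²/2 - 42*D (m(D, N) = ((-84*D + N*N) - 46)/2 = ((-84*D + N²) - 46)/2 = ((N² - 84*D) - 46)/2 = (-46 + N² - 84*D)/2 = -23 + N²/2 - 42*D)
M(v) = -37 + v (M(v) = v - 1*37 = v - 37 = -37 + v)
√(m(R(-14), -57) + M(-17)) = √((-23 + (½)*(-57)² - 42*14) + (-37 - 17)) = √((-23 + (½)*3249 - 588) - 54) = √((-23 + 3249/2 - 588) - 54) = √(2027/2 - 54) = √(1919/2) = √3838/2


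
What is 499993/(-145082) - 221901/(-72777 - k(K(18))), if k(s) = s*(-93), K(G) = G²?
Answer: 3623879799/2062340630 ≈ 1.7572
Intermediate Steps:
k(s) = -93*s
499993/(-145082) - 221901/(-72777 - k(K(18))) = 499993/(-145082) - 221901/(-72777 - (-93)*18²) = 499993*(-1/145082) - 221901/(-72777 - (-93)*324) = -499993/145082 - 221901/(-72777 - 1*(-30132)) = -499993/145082 - 221901/(-72777 + 30132) = -499993/145082 - 221901/(-42645) = -499993/145082 - 221901*(-1/42645) = -499993/145082 + 73967/14215 = 3623879799/2062340630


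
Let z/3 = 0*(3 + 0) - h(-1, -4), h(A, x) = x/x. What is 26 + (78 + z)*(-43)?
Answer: -3199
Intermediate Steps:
h(A, x) = 1
z = -3 (z = 3*(0*(3 + 0) - 1*1) = 3*(0*3 - 1) = 3*(0 - 1) = 3*(-1) = -3)
26 + (78 + z)*(-43) = 26 + (78 - 3)*(-43) = 26 + 75*(-43) = 26 - 3225 = -3199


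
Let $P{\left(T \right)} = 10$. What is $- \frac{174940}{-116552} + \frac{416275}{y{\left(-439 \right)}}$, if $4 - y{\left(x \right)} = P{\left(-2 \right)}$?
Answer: $- \frac{3032289635}{43707} \approx -69378.0$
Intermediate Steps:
$y{\left(x \right)} = -6$ ($y{\left(x \right)} = 4 - 10 = -6$)
$- \frac{174940}{-116552} + \frac{416275}{y{\left(-439 \right)}} = - \frac{174940}{-116552} + \frac{416275}{-6} = \left(-174940\right) \left(- \frac{1}{116552}\right) + 416275 \left(- \frac{1}{6}\right) = \frac{43735}{29138} - \frac{416275}{6} = - \frac{3032289635}{43707}$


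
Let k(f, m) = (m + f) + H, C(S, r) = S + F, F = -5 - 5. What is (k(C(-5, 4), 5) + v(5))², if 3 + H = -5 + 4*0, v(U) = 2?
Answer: 256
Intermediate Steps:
H = -8 (H = -3 + (-5 + 4*0) = -3 + (-5 + 0) = -3 - 5 = -8)
F = -10
C(S, r) = -10 + S (C(S, r) = S - 10 = -10 + S)
k(f, m) = -8 + f + m (k(f, m) = (m + f) - 8 = (f + m) - 8 = -8 + f + m)
(k(C(-5, 4), 5) + v(5))² = ((-8 + (-10 - 5) + 5) + 2)² = ((-8 - 15 + 5) + 2)² = (-18 + 2)² = (-16)² = 256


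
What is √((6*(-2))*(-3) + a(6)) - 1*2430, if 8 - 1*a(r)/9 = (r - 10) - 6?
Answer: -2430 + 3*√22 ≈ -2415.9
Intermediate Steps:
a(r) = 216 - 9*r (a(r) = 72 - 9*((r - 10) - 6) = 72 - 9*((-10 + r) - 6) = 72 - 9*(-16 + r) = 72 + (144 - 9*r) = 216 - 9*r)
√((6*(-2))*(-3) + a(6)) - 1*2430 = √((6*(-2))*(-3) + (216 - 9*6)) - 1*2430 = √(-12*(-3) + (216 - 54)) - 2430 = √(36 + 162) - 2430 = √198 - 2430 = 3*√22 - 2430 = -2430 + 3*√22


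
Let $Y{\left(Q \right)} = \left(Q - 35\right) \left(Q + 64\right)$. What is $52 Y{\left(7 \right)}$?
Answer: $-103376$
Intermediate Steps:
$Y{\left(Q \right)} = \left(-35 + Q\right) \left(64 + Q\right)$
$52 Y{\left(7 \right)} = 52 \left(-2240 + 7^{2} + 29 \cdot 7\right) = 52 \left(-2240 + 49 + 203\right) = 52 \left(-1988\right) = -103376$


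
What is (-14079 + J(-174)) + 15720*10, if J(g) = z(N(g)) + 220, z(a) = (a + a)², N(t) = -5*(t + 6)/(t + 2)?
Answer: 265213909/1849 ≈ 1.4344e+5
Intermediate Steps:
N(t) = -5*(6 + t)/(2 + t)
z(a) = 4*a² (z(a) = (2*a)² = 4*a²)
J(g) = 220 + 100*(-6 - g)²/(2 + g)² (J(g) = 4*(5*(-6 - g)/(2 + g))² + 220 = 4*(25*(-6 - g)²/(2 + g)²) + 220 = 100*(-6 - g)²/(2 + g)² + 220 = 220 + 100*(-6 - g)²/(2 + g)²)
(-14079 + J(-174)) + 15720*10 = (-14079 + (220 + 100*(6 - 174)²/(2 - 174)²)) + 15720*10 = (-14079 + (220 + 100*(-168)²/(-172)²)) + 157200 = (-14079 + (220 + 100*(1/29584)*28224)) + 157200 = (-14079 + (220 + 176400/1849)) + 157200 = (-14079 + 583180/1849) + 157200 = -25448891/1849 + 157200 = 265213909/1849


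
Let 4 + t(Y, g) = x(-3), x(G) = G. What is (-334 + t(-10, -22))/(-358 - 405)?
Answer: 341/763 ≈ 0.44692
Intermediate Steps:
t(Y, g) = -7 (t(Y, g) = -4 - 3 = -7)
(-334 + t(-10, -22))/(-358 - 405) = (-334 - 7)/(-358 - 405) = -341/(-763) = -341*(-1/763) = 341/763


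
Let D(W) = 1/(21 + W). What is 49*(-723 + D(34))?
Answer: -1948436/55 ≈ -35426.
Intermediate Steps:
49*(-723 + D(34)) = 49*(-723 + 1/(21 + 34)) = 49*(-723 + 1/55) = 49*(-39764/55) = -1948436/55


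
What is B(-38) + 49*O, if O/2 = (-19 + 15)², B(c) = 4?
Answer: 1572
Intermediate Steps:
O = 32 (O = 2*(-19 + 15)² = 2*(-4)² = 2*16 = 32)
B(-38) + 49*O = 4 + 49*32 = 4 + 1568 = 1572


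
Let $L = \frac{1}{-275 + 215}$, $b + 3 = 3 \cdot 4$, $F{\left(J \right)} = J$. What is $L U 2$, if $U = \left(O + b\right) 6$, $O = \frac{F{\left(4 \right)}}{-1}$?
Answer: $-1$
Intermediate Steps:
$b = 9$ ($b = -3 + 3 \cdot 4 = -3 + 12 = 9$)
$O = -4$ ($O = \frac{4}{-1} = 4 \left(-1\right) = -4$)
$U = 30$ ($U = \left(-4 + 9\right) 6 = 5 \cdot 6 = 30$)
$L = - \frac{1}{60}$ ($L = \frac{1}{-60} = - \frac{1}{60} \approx -0.016667$)
$L U 2 = - \frac{30 \cdot 2}{60} = \left(- \frac{1}{60}\right) 60 = -1$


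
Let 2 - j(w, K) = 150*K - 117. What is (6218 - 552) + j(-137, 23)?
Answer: 2335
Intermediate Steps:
j(w, K) = 119 - 150*K (j(w, K) = 2 - (150*K - 117) = 2 - (-117 + 150*K) = 2 + (117 - 150*K) = 119 - 150*K)
(6218 - 552) + j(-137, 23) = (6218 - 552) + (119 - 150*23) = 5666 + (119 - 3450) = 5666 - 3331 = 2335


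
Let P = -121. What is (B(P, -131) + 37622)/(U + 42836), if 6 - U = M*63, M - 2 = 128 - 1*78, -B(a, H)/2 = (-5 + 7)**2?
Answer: 18807/19783 ≈ 0.95066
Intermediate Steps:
B(a, H) = -8 (B(a, H) = -2*(-5 + 7)**2 = -2*2**2 = -2*4 = -8)
M = 52 (M = 2 + (128 - 1*78) = 2 + (128 - 78) = 2 + 50 = 52)
U = -3270 (U = 6 - 52*63 = 6 - 1*3276 = 6 - 3276 = -3270)
(B(P, -131) + 37622)/(U + 42836) = (-8 + 37622)/(-3270 + 42836) = 37614/39566 = 37614*(1/39566) = 18807/19783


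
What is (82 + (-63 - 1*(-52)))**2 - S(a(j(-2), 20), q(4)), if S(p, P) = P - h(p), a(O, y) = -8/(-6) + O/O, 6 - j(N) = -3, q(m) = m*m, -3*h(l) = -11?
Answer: 15086/3 ≈ 5028.7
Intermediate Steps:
h(l) = 11/3 (h(l) = -1/3*(-11) = 11/3)
q(m) = m**2
j(N) = 9 (j(N) = 6 - 1*(-3) = 6 + 3 = 9)
a(O, y) = 7/3 (a(O, y) = -8*(-1/6) + 1 = 4/3 + 1 = 7/3)
S(p, P) = -11/3 + P (S(p, P) = P - 1*11/3 = P - 11/3 = -11/3 + P)
(82 + (-63 - 1*(-52)))**2 - S(a(j(-2), 20), q(4)) = (82 + (-63 - 1*(-52)))**2 - (-11/3 + 4**2) = (82 + (-63 + 52))**2 - (-11/3 + 16) = (82 - 11)**2 - 1*37/3 = 71**2 - 37/3 = 5041 - 37/3 = 15086/3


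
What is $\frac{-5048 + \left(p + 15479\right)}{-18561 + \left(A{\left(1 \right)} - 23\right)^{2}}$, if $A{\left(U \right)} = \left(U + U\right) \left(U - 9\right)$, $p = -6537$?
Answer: $- \frac{649}{2840} \approx -0.22852$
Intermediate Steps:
$A{\left(U \right)} = 2 U \left(-9 + U\right)$
$\frac{-5048 + \left(p + 15479\right)}{-18561 + \left(A{\left(1 \right)} - 23\right)^{2}} = \frac{-5048 + \left(-6537 + 15479\right)}{-18561 + \left(2 \cdot 1 \left(-9 + 1\right) - 23\right)^{2}} = \frac{-5048 + 8942}{-18561 + \left(2 \cdot 1 \left(-8\right) - 23\right)^{2}} = \frac{3894}{-18561 + \left(-16 - 23\right)^{2}} = \frac{3894}{-18561 + \left(-39\right)^{2}} = \frac{3894}{-18561 + 1521} = \frac{3894}{-17040} = 3894 \left(- \frac{1}{17040}\right) = - \frac{649}{2840}$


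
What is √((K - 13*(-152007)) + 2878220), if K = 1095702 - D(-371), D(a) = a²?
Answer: 2*√1453093 ≈ 2410.9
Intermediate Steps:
K = 958061 (K = 1095702 - 1*(-371)² = 1095702 - 1*137641 = 1095702 - 137641 = 958061)
√((K - 13*(-152007)) + 2878220) = √((958061 - 13*(-152007)) + 2878220) = √((958061 - 1*(-1976091)) + 2878220) = √((958061 + 1976091) + 2878220) = √(2934152 + 2878220) = √5812372 = 2*√1453093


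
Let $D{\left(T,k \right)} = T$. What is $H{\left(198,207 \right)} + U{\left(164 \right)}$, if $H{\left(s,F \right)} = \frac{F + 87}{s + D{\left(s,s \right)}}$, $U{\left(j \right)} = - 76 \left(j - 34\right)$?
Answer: $- \frac{652031}{66} \approx -9879.3$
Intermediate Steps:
$U{\left(j \right)} = 2584 - 76 j$ ($U{\left(j \right)} = - 76 \left(-34 + j\right) = 2584 - 76 j$)
$H{\left(s,F \right)} = \frac{87 + F}{2 s}$ ($H{\left(s,F \right)} = \frac{F + 87}{s + s} = \frac{87 + F}{2 s}$)
$H{\left(198,207 \right)} + U{\left(164 \right)} = \frac{87 + 207}{2 \cdot 198} + \left(2584 - 12464\right) = \frac{1}{2} \cdot \frac{1}{198} \cdot 294 + \left(2584 - 12464\right) = \frac{49}{66} - 9880 = - \frac{652031}{66}$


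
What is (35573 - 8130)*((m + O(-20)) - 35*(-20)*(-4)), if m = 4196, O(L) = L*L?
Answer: 49287628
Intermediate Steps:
O(L) = L²
(35573 - 8130)*((m + O(-20)) - 35*(-20)*(-4)) = (35573 - 8130)*((4196 + (-20)²) - 35*(-20)*(-4)) = 27443*((4196 + 400) + 700*(-4)) = 27443*(4596 - 2800) = 27443*1796 = 49287628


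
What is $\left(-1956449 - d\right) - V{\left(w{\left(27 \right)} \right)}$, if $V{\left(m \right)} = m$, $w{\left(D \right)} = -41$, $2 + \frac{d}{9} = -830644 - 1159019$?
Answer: $15950577$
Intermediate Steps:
$d = -17906985$ ($d = -18 + 9 \left(-830644 - 1159019\right) = -18 + 9 \left(-1989663\right) = -18 - 17906967 = -17906985$)
$\left(-1956449 - d\right) - V{\left(w{\left(27 \right)} \right)} = \left(-1956449 - -17906985\right) - -41 = \left(-1956449 + 17906985\right) + 41 = 15950536 + 41 = 15950577$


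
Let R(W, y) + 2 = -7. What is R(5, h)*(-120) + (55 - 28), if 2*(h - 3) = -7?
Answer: 1107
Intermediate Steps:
h = -½ (h = 3 + (½)*(-7) = 3 - 7/2 = -½ ≈ -0.50000)
R(W, y) = -9 (R(W, y) = -2 - 7 = -9)
R(5, h)*(-120) + (55 - 28) = -9*(-120) + (55 - 28) = 1080 + 27 = 1107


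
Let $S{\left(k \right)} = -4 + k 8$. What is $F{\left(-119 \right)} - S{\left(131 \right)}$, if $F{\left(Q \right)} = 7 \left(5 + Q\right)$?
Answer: $-1842$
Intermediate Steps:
$S{\left(k \right)} = -4 + 8 k$
$F{\left(Q \right)} = 35 + 7 Q$
$F{\left(-119 \right)} - S{\left(131 \right)} = \left(35 + 7 \left(-119\right)\right) - \left(-4 + 8 \cdot 131\right) = \left(35 - 833\right) - \left(-4 + 1048\right) = -798 - 1044 = -1842$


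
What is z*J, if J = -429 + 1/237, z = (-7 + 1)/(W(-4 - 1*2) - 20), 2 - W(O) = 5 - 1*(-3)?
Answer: -101672/1027 ≈ -98.999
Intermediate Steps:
W(O) = -6 (W(O) = 2 - (5 - 1*(-3)) = 2 - (5 + 3) = 2 - 1*8 = 2 - 8 = -6)
z = 3/13 (z = (-7 + 1)/(-6 - 20) = -6/(-26) = -6*(-1/26) = 3/13 ≈ 0.23077)
J = -101672/237 (J = -429 + 1/237 = -101672/237 ≈ -429.00)
z*J = (3/13)*(-101672/237) = -101672/1027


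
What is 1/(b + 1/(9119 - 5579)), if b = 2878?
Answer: 3540/10188121 ≈ 0.00034746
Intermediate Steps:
1/(b + 1/(9119 - 5579)) = 1/(2878 + 1/(9119 - 5579)) = 1/(2878 + 1/3540) = 1/(10188121/3540) = 3540/10188121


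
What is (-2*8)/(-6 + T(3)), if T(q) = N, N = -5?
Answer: 16/11 ≈ 1.4545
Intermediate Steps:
T(q) = -5
(-2*8)/(-6 + T(3)) = (-2*8)/(-6 - 5) = -16/(-11) = -16*(-1/11) = 16/11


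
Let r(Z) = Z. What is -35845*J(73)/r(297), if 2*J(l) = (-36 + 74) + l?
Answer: -1326265/198 ≈ -6698.3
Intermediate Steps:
J(l) = 19 + l/2 (J(l) = ((-36 + 74) + l)/2 = (38 + l)/2 = 19 + l/2)
-35845*J(73)/r(297) = -35845/(297/(19 + (½)*73)) = -35845/(297/(19 + 73/2)) = -35845/(297/(111/2)) = -35845/(297*(2/111)) = -35845/198/37 = -35845*37/198 = -1326265/198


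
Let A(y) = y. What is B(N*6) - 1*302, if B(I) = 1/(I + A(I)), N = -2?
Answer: -7249/24 ≈ -302.04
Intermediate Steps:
B(I) = 1/(2*I) (B(I) = 1/(I + I) = 1/(2*I))
B(N*6) - 1*302 = 1/(2*((-2*6))) - 1*302 = (½)/(-12) - 302 = (½)*(-1/12) - 302 = -1/24 - 302 = -7249/24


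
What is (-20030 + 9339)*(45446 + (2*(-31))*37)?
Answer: -461338032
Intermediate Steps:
(-20030 + 9339)*(45446 + (2*(-31))*37) = -10691*(45446 - 62*37) = -10691*(45446 - 2294) = -10691*43152 = -461338032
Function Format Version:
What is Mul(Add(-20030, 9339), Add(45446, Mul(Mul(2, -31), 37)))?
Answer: -461338032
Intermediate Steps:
Mul(Add(-20030, 9339), Add(45446, Mul(Mul(2, -31), 37))) = Mul(-10691, Add(45446, Mul(-62, 37))) = Mul(-10691, Add(45446, -2294)) = Mul(-10691, 43152) = -461338032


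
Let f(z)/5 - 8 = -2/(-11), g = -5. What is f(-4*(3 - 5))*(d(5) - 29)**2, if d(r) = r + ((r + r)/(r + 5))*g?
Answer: 378450/11 ≈ 34405.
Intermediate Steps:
d(r) = r - 10*r/(5 + r) (d(r) = r + ((r + r)/(r + 5))*(-5) = r + ((2*r)/(5 + r))*(-5) = r + (2*r/(5 + r))*(-5) = r - 10*r/(5 + r))
f(z) = 450/11 (f(z) = 40 + 5*(-2/(-11)) = 40 + 5*(-2*(-1/11)) = 40 + 5*(2/11) = 40 + 10/11 = 450/11)
f(-4*(3 - 5))*(d(5) - 29)**2 = 450*(5*(-5 + 5)/(5 + 5) - 29)**2/11 = 450*(5*0/10 - 29)**2/11 = 450*(5*(1/10)*0 - 29)**2/11 = 450*(0 - 29)**2/11 = (450/11)*(-29)**2 = (450/11)*841 = 378450/11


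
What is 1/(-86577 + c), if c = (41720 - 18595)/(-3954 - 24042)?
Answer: -27996/2423832817 ≈ -1.1550e-5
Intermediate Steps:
c = -23125/27996 (c = 23125/(-27996) = 23125*(-1/27996) = -23125/27996 ≈ -0.82601)
1/(-86577 + c) = 1/(-86577 - 23125/27996) = 1/(-2423832817/27996) = -27996/2423832817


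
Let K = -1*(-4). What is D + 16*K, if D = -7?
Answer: 57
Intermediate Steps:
K = 4
D + 16*K = -7 + 16*4 = -7 + 64 = 57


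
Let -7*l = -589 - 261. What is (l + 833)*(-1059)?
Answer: -7075179/7 ≈ -1.0107e+6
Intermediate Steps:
l = 850/7 (l = -(-589 - 261)/7 = -⅐*(-850) = 850/7 ≈ 121.43)
(l + 833)*(-1059) = (850/7 + 833)*(-1059) = (6681/7)*(-1059) = -7075179/7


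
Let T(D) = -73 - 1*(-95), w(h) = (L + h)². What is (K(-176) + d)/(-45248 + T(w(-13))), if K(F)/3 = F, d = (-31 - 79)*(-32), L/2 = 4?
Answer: -1496/22613 ≈ -0.066157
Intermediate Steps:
L = 8 (L = 2*4 = 8)
d = 3520 (d = -110*(-32) = 3520)
w(h) = (8 + h)²
K(F) = 3*F
T(D) = 22 (T(D) = -73 + 95 = 22)
(K(-176) + d)/(-45248 + T(w(-13))) = (3*(-176) + 3520)/(-45248 + 22) = (-528 + 3520)/(-45226) = 2992*(-1/45226) = -1496/22613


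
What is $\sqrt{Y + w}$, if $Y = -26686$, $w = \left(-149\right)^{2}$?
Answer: $i \sqrt{4485} \approx 66.97 i$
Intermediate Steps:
$w = 22201$
$\sqrt{Y + w} = \sqrt{-26686 + 22201} = \sqrt{-4485} = i \sqrt{4485}$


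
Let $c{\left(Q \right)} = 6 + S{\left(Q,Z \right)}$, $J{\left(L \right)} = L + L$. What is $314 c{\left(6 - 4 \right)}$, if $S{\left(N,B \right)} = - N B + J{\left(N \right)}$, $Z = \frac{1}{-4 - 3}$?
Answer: $\frac{22608}{7} \approx 3229.7$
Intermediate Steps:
$J{\left(L \right)} = 2 L$
$Z = - \frac{1}{7}$ ($Z = \frac{1}{-7} = - \frac{1}{7} \approx -0.14286$)
$S{\left(N,B \right)} = 2 N - B N$ ($S{\left(N,B \right)} = - N B + 2 N = - B N + 2 N = 2 N - B N$)
$c{\left(Q \right)} = 6 + \frac{15 Q}{7}$ ($c{\left(Q \right)} = 6 + Q \left(2 - - \frac{1}{7}\right) = 6 + Q \left(2 + \frac{1}{7}\right) = 6 + Q \frac{15}{7} = 6 + \frac{15 Q}{7}$)
$314 c{\left(6 - 4 \right)} = 314 \left(6 + \frac{15 \left(6 - 4\right)}{7}\right) = 314 \left(6 + \frac{15}{7} \cdot 2\right) = 314 \left(6 + \frac{30}{7}\right) = 314 \cdot \frac{72}{7} = \frac{22608}{7}$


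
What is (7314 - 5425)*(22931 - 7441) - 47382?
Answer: 29213228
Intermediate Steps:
(7314 - 5425)*(22931 - 7441) - 47382 = 1889*15490 - 47382 = 29260610 - 47382 = 29213228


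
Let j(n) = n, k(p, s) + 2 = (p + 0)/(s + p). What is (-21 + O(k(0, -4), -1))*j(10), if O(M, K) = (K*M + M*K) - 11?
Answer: -280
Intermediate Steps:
k(p, s) = -2 + p/(p + s) (k(p, s) = -2 + (p + 0)/(s + p) = -2 + p/(p + s))
O(M, K) = -11 + 2*K*M (O(M, K) = (K*M + K*M) - 11 = 2*K*M - 11 = -11 + 2*K*M)
(-21 + O(k(0, -4), -1))*j(10) = (-21 + (-11 + 2*(-1)*((-1*0 - 2*(-4))/(0 - 4))))*10 = (-21 + (-11 + 2*(-1)*((0 + 8)/(-4))))*10 = (-21 + (-11 + 2*(-1)*(-¼*8)))*10 = (-21 + (-11 + 2*(-1)*(-2)))*10 = (-21 + (-11 + 4))*10 = (-21 - 7)*10 = -28*10 = -280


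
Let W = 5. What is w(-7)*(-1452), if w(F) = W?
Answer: -7260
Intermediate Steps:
w(F) = 5
w(-7)*(-1452) = 5*(-1452) = -7260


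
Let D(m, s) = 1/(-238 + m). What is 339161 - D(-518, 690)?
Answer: 256405717/756 ≈ 3.3916e+5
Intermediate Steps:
339161 - D(-518, 690) = 339161 - 1/(-238 - 518) = 339161 - 1/(-756) = 339161 - 1*(-1/756) = 339161 + 1/756 = 256405717/756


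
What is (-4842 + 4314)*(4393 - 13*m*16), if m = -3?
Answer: -2648976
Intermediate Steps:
(-4842 + 4314)*(4393 - 13*m*16) = (-4842 + 4314)*(4393 - 13*(-3)*16) = -528*(4393 + 39*16) = -528*(4393 + 624) = -528*5017 = -2648976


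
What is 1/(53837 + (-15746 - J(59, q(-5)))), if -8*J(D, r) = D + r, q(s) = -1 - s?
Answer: 8/304791 ≈ 2.6247e-5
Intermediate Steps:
J(D, r) = -D/8 - r/8 (J(D, r) = -(D + r)/8 = -D/8 - r/8)
1/(53837 + (-15746 - J(59, q(-5)))) = 1/(53837 + (-15746 - (-⅛*59 - (-1 - 1*(-5))/8))) = 1/(53837 + (-15746 - (-59/8 - (-1 + 5)/8))) = 1/(53837 + (-15746 - (-59/8 - ⅛*4))) = 1/(53837 + (-15746 - (-59/8 - ½))) = 1/(53837 + (-15746 - 1*(-63/8))) = 1/(53837 + (-15746 + 63/8)) = 1/(53837 - 125905/8) = 1/(304791/8) = 8/304791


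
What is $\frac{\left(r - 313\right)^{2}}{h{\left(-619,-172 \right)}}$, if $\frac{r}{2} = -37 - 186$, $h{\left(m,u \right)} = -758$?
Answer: $- \frac{576081}{758} \approx -760.0$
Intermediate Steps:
$r = -446$ ($r = 2 \left(-37 - 186\right) = 2 \left(-223\right) = -446$)
$\frac{\left(r - 313\right)^{2}}{h{\left(-619,-172 \right)}} = \frac{\left(-446 - 313\right)^{2}}{-758} = \left(-759\right)^{2} \left(- \frac{1}{758}\right) = 576081 \left(- \frac{1}{758}\right) = - \frac{576081}{758}$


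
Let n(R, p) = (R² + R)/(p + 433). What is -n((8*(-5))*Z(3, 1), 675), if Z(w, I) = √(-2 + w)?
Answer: -390/277 ≈ -1.4079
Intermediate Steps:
n(R, p) = (R + R²)/(433 + p)
-n((8*(-5))*Z(3, 1), 675) = -(8*(-5))*√(-2 + 3)*(1 + (8*(-5))*√(-2 + 3))/(433 + 675) = -(-40*√1)*(1 - 40*√1)/1108 = -(-40*1)*(1 - 40*1)/1108 = -(-40)*(1 - 40)/1108 = -(-40)*(-39)/1108 = -1*390/277 = -390/277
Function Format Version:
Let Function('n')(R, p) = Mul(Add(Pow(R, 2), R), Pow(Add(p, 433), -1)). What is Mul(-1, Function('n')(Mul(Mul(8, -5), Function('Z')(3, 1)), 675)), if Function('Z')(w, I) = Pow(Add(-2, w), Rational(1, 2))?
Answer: Rational(-390, 277) ≈ -1.4079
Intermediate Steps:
Function('n')(R, p) = Mul(Pow(Add(433, p), -1), Add(R, Pow(R, 2))) (Function('n')(R, p) = Mul(Add(R, Pow(R, 2)), Pow(Add(433, p), -1)) = Mul(Pow(Add(433, p), -1), Add(R, Pow(R, 2))))
Mul(-1, Function('n')(Mul(Mul(8, -5), Function('Z')(3, 1)), 675)) = Mul(-1, Mul(Mul(Mul(8, -5), Pow(Add(-2, 3), Rational(1, 2))), Pow(Add(433, 675), -1), Add(1, Mul(Mul(8, -5), Pow(Add(-2, 3), Rational(1, 2)))))) = Mul(-1, Mul(Mul(-40, Pow(1, Rational(1, 2))), Pow(1108, -1), Add(1, Mul(-40, Pow(1, Rational(1, 2)))))) = Mul(-1, Mul(Mul(-40, 1), Rational(1, 1108), Add(1, Mul(-40, 1)))) = Mul(-1, Mul(-40, Rational(1, 1108), Add(1, -40))) = Mul(-1, Mul(-40, Rational(1, 1108), -39)) = Mul(-1, Rational(390, 277)) = Rational(-390, 277)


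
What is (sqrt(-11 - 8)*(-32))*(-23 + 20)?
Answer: 96*I*sqrt(19) ≈ 418.45*I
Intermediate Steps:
(sqrt(-11 - 8)*(-32))*(-23 + 20) = (sqrt(-19)*(-32))*(-3) = ((I*sqrt(19))*(-32))*(-3) = -32*I*sqrt(19)*(-3) = 96*I*sqrt(19)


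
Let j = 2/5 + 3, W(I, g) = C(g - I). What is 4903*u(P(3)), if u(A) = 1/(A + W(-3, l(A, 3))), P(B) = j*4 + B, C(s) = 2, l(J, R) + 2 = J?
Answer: 24515/93 ≈ 263.60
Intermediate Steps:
l(J, R) = -2 + J
W(I, g) = 2
j = 17/5 (j = 2*(1/5) + 3 = 2/5 + 3 = 17/5 ≈ 3.4000)
P(B) = 68/5 + B (P(B) = (17/5)*4 + B = 68/5 + B)
u(A) = 1/(2 + A) (u(A) = 1/(A + 2) = 1/(2 + A))
4903*u(P(3)) = 4903/(2 + (68/5 + 3)) = 4903/(2 + 83/5) = 4903/(93/5) = 4903*(5/93) = 24515/93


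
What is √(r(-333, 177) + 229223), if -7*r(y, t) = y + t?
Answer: √11233019/7 ≈ 478.80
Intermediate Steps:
r(y, t) = -t/7 - y/7 (r(y, t) = -(y + t)/7 = -(t + y)/7 = -t/7 - y/7)
√(r(-333, 177) + 229223) = √((-⅐*177 - ⅐*(-333)) + 229223) = √((-177/7 + 333/7) + 229223) = √(156/7 + 229223) = √(1604717/7) = √11233019/7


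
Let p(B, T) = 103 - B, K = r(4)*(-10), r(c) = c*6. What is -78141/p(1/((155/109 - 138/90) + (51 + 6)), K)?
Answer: -7268128833/9578704 ≈ -758.78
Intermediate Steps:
r(c) = 6*c
K = -240 (K = (6*4)*(-10) = 24*(-10) = -240)
-78141/p(1/((155/109 - 138/90) + (51 + 6)), K) = -78141/(103 - 1/((155/109 - 138/90) + (51 + 6))) = -78141/(103 - 1/((155*(1/109) - 138*1/90) + 57)) = -78141/(103 - 1/((155/109 - 23/15) + 57)) = -78141/(103 - 1/(-182/1635 + 57)) = -78141/(103 - 1/93013/1635) = -78141/(103 - 1*1635/93013) = -78141/(103 - 1635/93013) = -78141/9578704/93013 = -78141*93013/9578704 = -7268128833/9578704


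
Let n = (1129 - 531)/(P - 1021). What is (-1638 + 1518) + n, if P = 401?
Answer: -37499/310 ≈ -120.96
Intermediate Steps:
n = -299/310 (n = (1129 - 531)/(401 - 1021) = 598/(-620) = 598*(-1/620) = -299/310 ≈ -0.96452)
(-1638 + 1518) + n = (-1638 + 1518) - 299/310 = -120 - 299/310 = -37499/310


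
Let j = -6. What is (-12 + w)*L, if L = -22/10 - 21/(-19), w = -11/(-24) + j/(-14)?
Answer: 24271/1995 ≈ 12.166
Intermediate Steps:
w = 149/168 (w = -11/(-24) - 6/(-14) = -11*(-1/24) - 6*(-1/14) = 11/24 + 3/7 = 149/168 ≈ 0.88690)
L = -104/95 (L = -22*1/10 - 21*(-1/19) = -11/5 + 21/19 = -104/95 ≈ -1.0947)
(-12 + w)*L = (-12 + 149/168)*(-104/95) = -1867/168*(-104/95) = 24271/1995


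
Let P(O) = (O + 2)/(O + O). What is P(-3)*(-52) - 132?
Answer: -422/3 ≈ -140.67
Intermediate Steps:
P(O) = (2 + O)/(2*O) (P(O) = (2 + O)/((2*O)) = (2 + O)*(1/(2*O)) = (2 + O)/(2*O))
P(-3)*(-52) - 132 = ((½)*(2 - 3)/(-3))*(-52) - 132 = ((½)*(-⅓)*(-1))*(-52) - 132 = (⅙)*(-52) - 132 = -26/3 - 132 = -422/3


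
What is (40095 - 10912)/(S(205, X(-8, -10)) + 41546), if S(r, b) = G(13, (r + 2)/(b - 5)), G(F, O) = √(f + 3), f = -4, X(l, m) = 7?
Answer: 1212436918/1726070117 - 29183*I/1726070117 ≈ 0.70243 - 1.6907e-5*I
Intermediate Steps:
G(F, O) = I (G(F, O) = √(-4 + 3) = √(-1) = I)
S(r, b) = I
(40095 - 10912)/(S(205, X(-8, -10)) + 41546) = (40095 - 10912)/(I + 41546) = 29183/(41546 + I) = 29183*((41546 - I)/1726070117) = 29183*(41546 - I)/1726070117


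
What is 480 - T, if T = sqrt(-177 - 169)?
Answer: 480 - I*sqrt(346) ≈ 480.0 - 18.601*I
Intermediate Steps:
T = I*sqrt(346) (T = sqrt(-346) = I*sqrt(346) ≈ 18.601*I)
480 - T = 480 - I*sqrt(346)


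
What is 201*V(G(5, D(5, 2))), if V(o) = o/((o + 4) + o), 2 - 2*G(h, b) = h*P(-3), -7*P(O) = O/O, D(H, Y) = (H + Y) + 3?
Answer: 3819/94 ≈ 40.628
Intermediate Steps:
D(H, Y) = 3 + H + Y
P(O) = -1/7 (P(O) = -O/(7*O) = -1/7*1 = -1/7)
G(h, b) = 1 + h/14 (G(h, b) = 1 - h*(-1)/(2*7) = 1 - (-1)*h/14 = 1 + h/14)
V(o) = o/(4 + 2*o) (V(o) = o/((4 + o) + o) = o/(4 + 2*o))
201*V(G(5, D(5, 2))) = 201*((1 + (1/14)*5)/(2*(2 + (1 + (1/14)*5)))) = 201*((1 + 5/14)/(2*(2 + (1 + 5/14)))) = 201*((1/2)*(19/14)/(2 + 19/14)) = 201*((1/2)*(19/14)/(47/14)) = 201*((1/2)*(19/14)*(14/47)) = 201*(19/94) = 3819/94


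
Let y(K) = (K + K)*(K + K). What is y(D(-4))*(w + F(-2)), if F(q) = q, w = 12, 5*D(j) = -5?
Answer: 40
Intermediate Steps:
D(j) = -1 (D(j) = (⅕)*(-5) = -1)
y(K) = 4*K² (y(K) = (2*K)*(2*K) = 4*K²)
y(D(-4))*(w + F(-2)) = (4*(-1)²)*(12 - 2) = (4*1)*10 = 4*10 = 40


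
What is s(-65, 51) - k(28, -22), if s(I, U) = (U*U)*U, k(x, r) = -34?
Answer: 132685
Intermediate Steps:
s(I, U) = U³ (s(I, U) = U²*U = U³)
s(-65, 51) - k(28, -22) = 51³ - 1*(-34) = 132651 + 34 = 132685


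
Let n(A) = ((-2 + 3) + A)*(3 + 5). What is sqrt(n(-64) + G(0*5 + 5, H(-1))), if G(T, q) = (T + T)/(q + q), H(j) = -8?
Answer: I*sqrt(8074)/4 ≈ 22.464*I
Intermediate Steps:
n(A) = 8 + 8*A (n(A) = (1 + A)*8 = 8 + 8*A)
G(T, q) = T/q (G(T, q) = (2*T)/((2*q)) = (2*T)*(1/(2*q)) = T/q)
sqrt(n(-64) + G(0*5 + 5, H(-1))) = sqrt((8 + 8*(-64)) + (0*5 + 5)/(-8)) = sqrt((8 - 512) + (0 + 5)*(-1/8)) = sqrt(-504 + 5*(-1/8)) = sqrt(-504 - 5/8) = sqrt(-4037/8) = I*sqrt(8074)/4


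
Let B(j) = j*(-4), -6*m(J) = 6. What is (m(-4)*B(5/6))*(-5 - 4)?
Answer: -30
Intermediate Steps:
m(J) = -1 (m(J) = -⅙*6 = -1)
B(j) = -4*j
(m(-4)*B(5/6))*(-5 - 4) = (-(-4)*5/6)*(-5 - 4) = -(-4)*5*(⅙)*(-9) = -(-4)*5/6*(-9) = -1*(-10/3)*(-9) = (10/3)*(-9) = -30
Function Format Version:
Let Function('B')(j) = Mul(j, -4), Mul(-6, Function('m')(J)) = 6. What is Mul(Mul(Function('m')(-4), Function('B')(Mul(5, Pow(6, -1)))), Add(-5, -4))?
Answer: -30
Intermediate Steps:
Function('m')(J) = -1 (Function('m')(J) = Mul(Rational(-1, 6), 6) = -1)
Function('B')(j) = Mul(-4, j)
Mul(Mul(Function('m')(-4), Function('B')(Mul(5, Pow(6, -1)))), Add(-5, -4)) = Mul(Mul(-1, Mul(-4, Mul(5, Pow(6, -1)))), Add(-5, -4)) = Mul(Mul(-1, Mul(-4, Mul(5, Rational(1, 6)))), -9) = Mul(Mul(-1, Mul(-4, Rational(5, 6))), -9) = Mul(Mul(-1, Rational(-10, 3)), -9) = Mul(Rational(10, 3), -9) = -30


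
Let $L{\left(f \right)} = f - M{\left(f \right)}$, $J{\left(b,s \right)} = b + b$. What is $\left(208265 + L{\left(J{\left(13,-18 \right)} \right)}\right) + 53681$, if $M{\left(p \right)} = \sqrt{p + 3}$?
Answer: $261972 - \sqrt{29} \approx 2.6197 \cdot 10^{5}$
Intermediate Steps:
$M{\left(p \right)} = \sqrt{3 + p}$
$J{\left(b,s \right)} = 2 b$
$L{\left(f \right)} = f - \sqrt{3 + f}$
$\left(208265 + L{\left(J{\left(13,-18 \right)} \right)}\right) + 53681 = \left(208265 + \left(2 \cdot 13 - \sqrt{3 + 2 \cdot 13}\right)\right) + 53681 = \left(208265 + \left(26 - \sqrt{3 + 26}\right)\right) + 53681 = \left(208265 + \left(26 - \sqrt{29}\right)\right) + 53681 = \left(208291 - \sqrt{29}\right) + 53681 = 261972 - \sqrt{29}$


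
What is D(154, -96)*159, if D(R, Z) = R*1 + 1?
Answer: 24645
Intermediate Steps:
D(R, Z) = 1 + R (D(R, Z) = R + 1 = 1 + R)
D(154, -96)*159 = (1 + 154)*159 = 155*159 = 24645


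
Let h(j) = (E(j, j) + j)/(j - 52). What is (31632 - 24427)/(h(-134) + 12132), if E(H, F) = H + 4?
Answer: 223355/376136 ≈ 0.59381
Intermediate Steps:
E(H, F) = 4 + H
h(j) = (4 + 2*j)/(-52 + j) (h(j) = ((4 + j) + j)/(j - 52) = (4 + 2*j)/(-52 + j))
(31632 - 24427)/(h(-134) + 12132) = (31632 - 24427)/(2*(2 - 134)/(-52 - 134) + 12132) = 7205/(2*(-132)/(-186) + 12132) = 7205/(2*(-1/186)*(-132) + 12132) = 7205/(44/31 + 12132) = 7205/(376136/31) = 7205*(31/376136) = 223355/376136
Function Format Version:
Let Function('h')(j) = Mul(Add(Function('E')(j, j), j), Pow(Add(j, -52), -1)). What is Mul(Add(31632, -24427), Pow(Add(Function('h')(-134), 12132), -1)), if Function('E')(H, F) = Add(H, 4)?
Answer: Rational(223355, 376136) ≈ 0.59381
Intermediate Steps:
Function('E')(H, F) = Add(4, H)
Function('h')(j) = Mul(Pow(Add(-52, j), -1), Add(4, Mul(2, j))) (Function('h')(j) = Mul(Add(Add(4, j), j), Pow(Add(j, -52), -1)) = Mul(Add(4, Mul(2, j)), Pow(Add(-52, j), -1)) = Mul(Pow(Add(-52, j), -1), Add(4, Mul(2, j))))
Mul(Add(31632, -24427), Pow(Add(Function('h')(-134), 12132), -1)) = Mul(Add(31632, -24427), Pow(Add(Mul(2, Pow(Add(-52, -134), -1), Add(2, -134)), 12132), -1)) = Mul(7205, Pow(Add(Mul(2, Pow(-186, -1), -132), 12132), -1)) = Mul(7205, Pow(Add(Mul(2, Rational(-1, 186), -132), 12132), -1)) = Mul(7205, Pow(Add(Rational(44, 31), 12132), -1)) = Mul(7205, Pow(Rational(376136, 31), -1)) = Mul(7205, Rational(31, 376136)) = Rational(223355, 376136)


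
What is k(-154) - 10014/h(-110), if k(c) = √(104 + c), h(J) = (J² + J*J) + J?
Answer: -1669/4015 + 5*I*√2 ≈ -0.41569 + 7.0711*I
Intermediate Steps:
h(J) = J + 2*J² (h(J) = (J² + J²) + J = 2*J² + J = J + 2*J²)
k(-154) - 10014/h(-110) = √(104 - 154) - 10014/((-110*(1 + 2*(-110)))) = √(-50) - 10014/((-110*(1 - 220))) = 5*I*√2 - 10014/((-110*(-219))) = 5*I*√2 - 10014/24090 = 5*I*√2 - 1*1669/4015 = 5*I*√2 - 1669/4015 = -1669/4015 + 5*I*√2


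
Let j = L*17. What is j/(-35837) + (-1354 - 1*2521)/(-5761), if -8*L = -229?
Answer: 1088519427/1651655656 ≈ 0.65905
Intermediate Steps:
L = 229/8 (L = -⅛*(-229) = 229/8 ≈ 28.625)
j = 3893/8 (j = (229/8)*17 = 3893/8 ≈ 486.63)
j/(-35837) + (-1354 - 1*2521)/(-5761) = (3893/8)/(-35837) + (-1354 - 1*2521)/(-5761) = (3893/8)*(-1/35837) + (-1354 - 2521)*(-1/5761) = -3893/286696 - 3875*(-1/5761) = -3893/286696 + 3875/5761 = 1088519427/1651655656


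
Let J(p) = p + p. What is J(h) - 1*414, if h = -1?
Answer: -416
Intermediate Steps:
J(p) = 2*p
J(h) - 1*414 = 2*(-1) - 1*414 = -2 - 414 = -416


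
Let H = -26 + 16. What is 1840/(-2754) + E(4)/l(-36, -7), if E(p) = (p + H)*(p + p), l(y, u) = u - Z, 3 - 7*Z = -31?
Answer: 386312/114291 ≈ 3.3801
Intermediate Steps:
Z = 34/7 (Z = 3/7 - ⅐*(-31) = 3/7 + 31/7 = 34/7 ≈ 4.8571)
H = -10
l(y, u) = -34/7 + u (l(y, u) = u - 1*34/7 = u - 34/7 = -34/7 + u)
E(p) = 2*p*(-10 + p) (E(p) = (p - 10)*(p + p) = (-10 + p)*(2*p) = 2*p*(-10 + p))
1840/(-2754) + E(4)/l(-36, -7) = 1840/(-2754) + (2*4*(-10 + 4))/(-34/7 - 7) = 1840*(-1/2754) + (2*4*(-6))/(-83/7) = -920/1377 - 48*(-7/83) = -920/1377 + 336/83 = 386312/114291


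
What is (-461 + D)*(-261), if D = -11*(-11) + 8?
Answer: 86652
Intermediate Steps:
D = 129 (D = 121 + 8 = 129)
(-461 + D)*(-261) = (-461 + 129)*(-261) = -332*(-261) = 86652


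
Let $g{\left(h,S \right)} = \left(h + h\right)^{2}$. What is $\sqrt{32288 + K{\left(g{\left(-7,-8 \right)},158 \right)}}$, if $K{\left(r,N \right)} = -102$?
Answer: $11 \sqrt{266} \approx 179.4$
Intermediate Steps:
$g{\left(h,S \right)} = 4 h^{2}$ ($g{\left(h,S \right)} = \left(2 h\right)^{2} = 4 h^{2}$)
$\sqrt{32288 + K{\left(g{\left(-7,-8 \right)},158 \right)}} = \sqrt{32288 - 102} = \sqrt{32186} = 11 \sqrt{266}$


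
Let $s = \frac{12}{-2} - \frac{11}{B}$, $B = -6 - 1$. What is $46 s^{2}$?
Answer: $\frac{44206}{49} \approx 902.16$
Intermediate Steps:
$B = -7$
$s = - \frac{31}{7}$ ($s = \frac{12}{-2} - \frac{11}{-7} = 12 \left(- \frac{1}{2}\right) - - \frac{11}{7} = -6 + \frac{11}{7} = - \frac{31}{7} \approx -4.4286$)
$46 s^{2} = 46 \left(- \frac{31}{7}\right)^{2} = 46 \cdot \frac{961}{49} = \frac{44206}{49}$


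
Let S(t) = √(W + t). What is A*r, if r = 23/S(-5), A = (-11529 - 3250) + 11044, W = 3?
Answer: 85905*I*√2/2 ≈ 60744.0*I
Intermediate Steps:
S(t) = √(3 + t)
A = -3735 (A = -14779 + 11044 = -3735)
r = -23*I*√2/2 (r = 23/(√(3 - 5)) = 23/(√(-2)) = 23/((I*√2)) = 23*(-I*√2/2) = -23*I*√2/2 ≈ -16.263*I)
A*r = -(-85905)*I*√2/2 = 85905*I*√2/2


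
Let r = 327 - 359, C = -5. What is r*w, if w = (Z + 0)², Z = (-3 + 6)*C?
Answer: -7200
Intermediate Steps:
r = -32
Z = -15 (Z = (-3 + 6)*(-5) = 3*(-5) = -15)
w = 225 (w = (-15 + 0)² = (-15)² = 225)
r*w = -32*225 = -7200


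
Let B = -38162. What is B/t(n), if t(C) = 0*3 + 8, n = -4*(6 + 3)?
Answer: -19081/4 ≈ -4770.3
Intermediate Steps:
n = -36 (n = -4*9 = -36)
t(C) = 8 (t(C) = 0 + 8 = 8)
B/t(n) = -38162/8 = -38162*⅛ = -19081/4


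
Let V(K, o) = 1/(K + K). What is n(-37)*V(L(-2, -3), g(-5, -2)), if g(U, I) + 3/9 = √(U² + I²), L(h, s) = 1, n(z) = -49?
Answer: -49/2 ≈ -24.500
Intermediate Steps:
g(U, I) = -⅓ + √(I² + U²) (g(U, I) = -⅓ + √(U² + I²) = -⅓ + √(I² + U²))
V(K, o) = 1/(2*K)
n(-37)*V(L(-2, -3), g(-5, -2)) = -49/(2*1) = -49/2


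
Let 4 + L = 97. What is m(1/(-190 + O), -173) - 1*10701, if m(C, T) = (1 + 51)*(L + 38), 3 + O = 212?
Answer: -3889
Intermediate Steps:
O = 209 (O = -3 + 212 = 209)
L = 93 (L = -4 + 97 = 93)
m(C, T) = 6812 (m(C, T) = (1 + 51)*(93 + 38) = 52*131 = 6812)
m(1/(-190 + O), -173) - 1*10701 = 6812 - 1*10701 = 6812 - 10701 = -3889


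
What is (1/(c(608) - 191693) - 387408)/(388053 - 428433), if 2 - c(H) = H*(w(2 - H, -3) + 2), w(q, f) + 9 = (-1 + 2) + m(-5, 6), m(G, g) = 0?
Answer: 14569872509/1518635268 ≈ 9.5941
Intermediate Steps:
w(q, f) = -8 (w(q, f) = -9 + ((-1 + 2) + 0) = -9 + (1 + 0) = -9 + 1 = -8)
c(H) = 2 + 6*H (c(H) = 2 - H*(-8 + 2) = 2 - H*(-6) = 2 - (-6)*H = 2 + 6*H)
(1/(c(608) - 191693) - 387408)/(388053 - 428433) = (1/((2 + 6*608) - 191693) - 387408)/(388053 - 428433) = (1/((2 + 3648) - 191693) - 387408)/(-40380) = (1/(3650 - 191693) - 387408)*(-1/40380) = (1/(-188043) - 387408)*(-1/40380) = (-1/188043 - 387408)*(-1/40380) = -72849362545/188043*(-1/40380) = 14569872509/1518635268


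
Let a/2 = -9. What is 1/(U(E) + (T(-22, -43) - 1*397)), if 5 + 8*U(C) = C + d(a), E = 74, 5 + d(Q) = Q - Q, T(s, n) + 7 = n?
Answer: -1/439 ≈ -0.0022779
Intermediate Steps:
a = -18 (a = 2*(-9) = -18)
T(s, n) = -7 + n
d(Q) = -5 (d(Q) = -5 + (Q - Q) = -5 + 0 = -5)
U(C) = -5/4 + C/8 (U(C) = -5/8 + (C - 5)/8 = -5/8 + (-5 + C)/8 = -5/8 + (-5/8 + C/8) = -5/4 + C/8)
1/(U(E) + (T(-22, -43) - 1*397)) = 1/((-5/4 + (⅛)*74) + ((-7 - 43) - 1*397)) = 1/((-5/4 + 37/4) + (-50 - 397)) = 1/(8 - 447) = 1/(-439) = -1/439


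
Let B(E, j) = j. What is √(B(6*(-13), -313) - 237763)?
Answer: 2*I*√59519 ≈ 487.93*I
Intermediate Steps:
√(B(6*(-13), -313) - 237763) = √(-313 - 237763) = √(-238076) = 2*I*√59519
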